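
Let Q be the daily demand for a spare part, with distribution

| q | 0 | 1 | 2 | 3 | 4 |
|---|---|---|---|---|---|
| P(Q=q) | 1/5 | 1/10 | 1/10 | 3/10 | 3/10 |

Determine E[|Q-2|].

1.4

E[|Q-2|] = Σ |q-2|·P(Q=q)
 = 2·1/5 + 1·1/10 + 0·1/10 + 1·3/10 + 2·3/10
 = 2/5 + 1/10 + 0 + 3/10 + 3/5
 = 7/5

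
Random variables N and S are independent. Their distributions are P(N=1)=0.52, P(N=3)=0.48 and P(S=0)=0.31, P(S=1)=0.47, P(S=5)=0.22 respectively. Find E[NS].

E[NS] = Σ_n Σ_s ns · P(N=n)P(S=s)
 = 0·0.1612 + 1·0.2444 + 5·0.1144 + 0·0.1488 + 3·0.2256 + 15·0.1056
 = 0 + 0.2444 + 0.572 + 0 + 0.6768 + 1.584
 = 3.0772

3.0772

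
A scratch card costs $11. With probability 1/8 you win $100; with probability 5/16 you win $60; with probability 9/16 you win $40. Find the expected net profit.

42.75

E[payout] = 100·1/8 + 60·5/16 + 40·9/16
 = 25/2 + 75/4 + 45/2
 = 215/4
Net = 215/4 - 11 = 171/4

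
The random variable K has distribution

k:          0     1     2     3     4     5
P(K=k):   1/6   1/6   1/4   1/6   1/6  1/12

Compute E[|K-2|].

1.25

E[|K-2|] = Σ |k-2|·P(K=k)
 = 2·1/6 + 1·1/6 + 0·1/4 + 1·1/6 + 2·1/6 + 3·1/12
 = 1/3 + 1/6 + 0 + 1/6 + 1/3 + 1/4
 = 5/4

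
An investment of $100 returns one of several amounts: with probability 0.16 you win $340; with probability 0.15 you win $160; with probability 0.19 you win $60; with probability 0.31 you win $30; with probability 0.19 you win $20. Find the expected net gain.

E[payout] = 340·0.16 + 160·0.15 + 60·0.19 + 30·0.31 + 20·0.19
 = 54.4 + 24 + 11.4 + 9.3 + 3.8
 = 102.9
Net = 102.9 - 100 = 2.9

2.9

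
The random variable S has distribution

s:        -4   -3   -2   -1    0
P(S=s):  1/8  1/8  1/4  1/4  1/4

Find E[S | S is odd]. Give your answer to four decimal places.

-1.6667

P(S is odd) = 1/8 + 1/4 = 3/8.
E[S | S is odd] = [(-3)·1/8 + (-1)·1/4] / (3/8)
 = -5/8 / (3/8)
 = -5/3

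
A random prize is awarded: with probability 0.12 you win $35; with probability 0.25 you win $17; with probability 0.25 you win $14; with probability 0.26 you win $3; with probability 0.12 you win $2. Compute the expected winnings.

12.97

E[payout] = 35·0.12 + 17·0.25 + 14·0.25 + 3·0.26 + 2·0.12
 = 4.2 + 4.25 + 3.5 + 0.78 + 0.24
 = 12.97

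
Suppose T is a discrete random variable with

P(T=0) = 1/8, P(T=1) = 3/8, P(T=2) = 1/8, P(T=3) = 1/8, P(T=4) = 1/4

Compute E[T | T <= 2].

P(T <= 2) = 1/8 + 3/8 + 1/8 = 5/8.
E[T | T <= 2] = [0·1/8 + 1·3/8 + 2·1/8] / (5/8)
 = 5/8 / (5/8)
 = 1

1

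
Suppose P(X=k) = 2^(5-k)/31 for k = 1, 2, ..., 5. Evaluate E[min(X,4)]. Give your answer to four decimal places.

E[min(X,4)] = Σ min(x,4)·P(X=x)
 = 1·16/31 + 2·8/31 + 3·4/31 + 4·2/31 + 4·1/31
 = 16/31 + 16/31 + 12/31 + 8/31 + 4/31
 = 56/31

1.8065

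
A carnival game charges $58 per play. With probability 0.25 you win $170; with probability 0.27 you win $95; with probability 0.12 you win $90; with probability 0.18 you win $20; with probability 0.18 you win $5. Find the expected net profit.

25.45

E[payout] = 170·0.25 + 95·0.27 + 90·0.12 + 20·0.18 + 5·0.18
 = 42.5 + 25.65 + 10.8 + 3.6 + 0.9
 = 83.45
Net = 83.45 - 58 = 25.45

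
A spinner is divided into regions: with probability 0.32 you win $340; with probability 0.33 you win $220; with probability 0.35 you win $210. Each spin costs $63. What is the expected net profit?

E[payout] = 340·0.32 + 220·0.33 + 210·0.35
 = 108.8 + 72.6 + 73.5
 = 254.9
Net = 254.9 - 63 = 191.9

191.9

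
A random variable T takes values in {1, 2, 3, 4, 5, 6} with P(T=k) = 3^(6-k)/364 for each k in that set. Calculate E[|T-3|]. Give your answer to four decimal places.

1.6071

E[|T-3|] = Σ |t-3|·P(T=t)
 = 2·243/364 + 1·81/364 + 0·27/364 + 1·9/364 + 2·3/364 + 3·1/364
 = 243/182 + 81/364 + 0 + 9/364 + 3/182 + 3/364
 = 45/28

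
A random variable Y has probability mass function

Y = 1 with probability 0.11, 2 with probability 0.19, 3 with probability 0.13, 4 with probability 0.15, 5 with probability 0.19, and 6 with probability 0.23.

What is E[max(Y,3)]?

E[max(Y,3)] = Σ max(y,3)·P(Y=y)
 = 3·0.11 + 3·0.19 + 3·0.13 + 4·0.15 + 5·0.19 + 6·0.23
 = 0.33 + 0.57 + 0.39 + 0.6 + 0.95 + 1.38
 = 4.22

4.22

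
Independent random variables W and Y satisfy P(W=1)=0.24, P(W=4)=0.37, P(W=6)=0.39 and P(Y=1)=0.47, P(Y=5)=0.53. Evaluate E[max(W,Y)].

4.7649

E[max(W,Y)] = Σ_w Σ_y max(w,y) · P(W=w)P(Y=y)
 = 1·0.1128 + 5·0.1272 + 4·0.1739 + 5·0.1961 + 6·0.1833 + 6·0.2067
 = 0.1128 + 0.636 + 0.6956 + 0.9805 + 1.0998 + 1.2402
 = 4.7649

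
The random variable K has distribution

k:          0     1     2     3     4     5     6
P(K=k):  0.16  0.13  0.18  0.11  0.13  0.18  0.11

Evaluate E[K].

E[K] = Σ k·P(K=k)
 = 0·0.16 + 1·0.13 + 2·0.18 + 3·0.11 + 4·0.13 + 5·0.18 + 6·0.11
 = 0 + 0.13 + 0.36 + 0.33 + 0.52 + 0.9 + 0.66
 = 2.9

2.9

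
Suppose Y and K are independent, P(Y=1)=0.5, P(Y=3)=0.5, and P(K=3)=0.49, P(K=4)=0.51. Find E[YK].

E[YK] = Σ_y Σ_k yk · P(Y=y)P(K=k)
 = 3·0.245 + 4·0.255 + 9·0.245 + 12·0.255
 = 0.735 + 1.02 + 2.205 + 3.06
 = 7.02

7.02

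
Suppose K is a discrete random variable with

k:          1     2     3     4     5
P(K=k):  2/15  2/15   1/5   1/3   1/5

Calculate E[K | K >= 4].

P(K >= 4) = 1/3 + 1/5 = 8/15.
E[K | K >= 4] = [4·1/3 + 5·1/5] / (8/15)
 = 7/3 / (8/15)
 = 35/8

4.375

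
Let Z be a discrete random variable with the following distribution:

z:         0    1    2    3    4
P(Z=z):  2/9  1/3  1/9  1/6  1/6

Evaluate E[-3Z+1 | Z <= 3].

P(Z <= 3) = 2/9 + 1/3 + 1/9 + 1/6 = 5/6.
E[-3Z+1 | Z <= 3] = [1·2/9 + (-2)·1/3 + (-5)·1/9 + (-8)·1/6] / (5/6)
 = -7/3 / (5/6)
 = -14/5

-2.8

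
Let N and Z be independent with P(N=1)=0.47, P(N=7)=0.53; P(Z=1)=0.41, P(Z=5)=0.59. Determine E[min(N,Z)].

E[min(N,Z)] = Σ_n Σ_z min(n,z) · P(N=n)P(Z=z)
 = 1·0.1927 + 1·0.2773 + 1·0.2173 + 5·0.3127
 = 0.1927 + 0.2773 + 0.2173 + 1.5635
 = 2.2508

2.2508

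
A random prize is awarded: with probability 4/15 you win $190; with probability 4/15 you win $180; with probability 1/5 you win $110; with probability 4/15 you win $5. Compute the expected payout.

122

E[payout] = 190·4/15 + 180·4/15 + 110·1/5 + 5·4/15
 = 152/3 + 48 + 22 + 4/3
 = 122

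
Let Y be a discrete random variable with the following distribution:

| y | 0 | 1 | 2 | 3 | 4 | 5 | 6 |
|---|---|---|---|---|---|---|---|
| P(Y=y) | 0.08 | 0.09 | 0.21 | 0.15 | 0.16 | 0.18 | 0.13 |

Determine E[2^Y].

E[2^Y] = Σ 2^y·P(Y=y)
 = 1·0.08 + 2·0.09 + 4·0.21 + 8·0.15 + 16·0.16 + 32·0.18 + 64·0.13
 = 0.08 + 0.18 + 0.84 + 1.2 + 2.56 + 5.76 + 8.32
 = 18.94

18.94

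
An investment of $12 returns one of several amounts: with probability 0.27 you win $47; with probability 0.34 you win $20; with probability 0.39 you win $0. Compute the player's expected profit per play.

7.49

E[payout] = 47·0.27 + 20·0.34 + 0·0.39
 = 12.69 + 6.8 + 0
 = 19.49
Net = 19.49 - 12 = 7.49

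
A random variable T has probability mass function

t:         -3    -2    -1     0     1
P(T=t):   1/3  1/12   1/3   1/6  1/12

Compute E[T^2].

3.75

E[T^2] = Σ t^2·P(T=t)
 = 9·1/3 + 4·1/12 + 1·1/3 + 0·1/6 + 1·1/12
 = 3 + 1/3 + 1/3 + 0 + 1/12
 = 15/4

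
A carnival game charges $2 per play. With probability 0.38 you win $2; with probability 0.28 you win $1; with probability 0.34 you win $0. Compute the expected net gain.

-0.96

E[payout] = 2·0.38 + 1·0.28 + 0·0.34
 = 0.76 + 0.28 + 0
 = 1.04
Net = 1.04 - 2 = -0.96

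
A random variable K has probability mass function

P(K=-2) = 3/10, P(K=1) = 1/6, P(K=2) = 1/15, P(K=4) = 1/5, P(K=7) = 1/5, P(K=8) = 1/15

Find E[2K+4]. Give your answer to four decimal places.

E[2K+4] = Σ (2k+4)·P(K=k)
 = 0·3/10 + 6·1/6 + 8·1/15 + 12·1/5 + 18·1/5 + 20·1/15
 = 0 + 1 + 8/15 + 12/5 + 18/5 + 4/3
 = 133/15

8.8667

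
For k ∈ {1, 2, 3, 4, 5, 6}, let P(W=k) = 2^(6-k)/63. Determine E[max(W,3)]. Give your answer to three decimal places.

E[max(W,3)] = Σ max(w,3)·P(W=w)
 = 3·32/63 + 3·16/63 + 3·8/63 + 4·4/63 + 5·2/63 + 6·1/63
 = 32/21 + 16/21 + 8/21 + 16/63 + 10/63 + 2/21
 = 200/63

3.175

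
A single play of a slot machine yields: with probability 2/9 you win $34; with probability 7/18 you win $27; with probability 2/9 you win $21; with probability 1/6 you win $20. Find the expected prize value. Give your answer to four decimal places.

26.0556

E[payout] = 34·2/9 + 27·7/18 + 21·2/9 + 20·1/6
 = 68/9 + 21/2 + 14/3 + 10/3
 = 469/18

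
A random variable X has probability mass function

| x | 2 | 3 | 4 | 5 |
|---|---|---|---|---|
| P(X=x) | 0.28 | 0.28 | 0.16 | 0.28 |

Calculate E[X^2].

13.2

E[X^2] = Σ x^2·P(X=x)
 = 4·0.28 + 9·0.28 + 16·0.16 + 25·0.28
 = 1.12 + 2.52 + 2.56 + 7
 = 13.2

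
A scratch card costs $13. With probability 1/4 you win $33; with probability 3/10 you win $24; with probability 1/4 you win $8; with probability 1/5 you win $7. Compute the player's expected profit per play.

5.85

E[payout] = 33·1/4 + 24·3/10 + 8·1/4 + 7·1/5
 = 33/4 + 36/5 + 2 + 7/5
 = 377/20
Net = 377/20 - 13 = 117/20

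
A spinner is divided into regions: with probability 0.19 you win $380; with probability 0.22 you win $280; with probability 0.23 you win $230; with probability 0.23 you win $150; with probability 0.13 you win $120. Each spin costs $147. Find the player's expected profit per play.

89.8

E[payout] = 380·0.19 + 280·0.22 + 230·0.23 + 150·0.23 + 120·0.13
 = 72.2 + 61.6 + 52.9 + 34.5 + 15.6
 = 236.8
Net = 236.8 - 147 = 89.8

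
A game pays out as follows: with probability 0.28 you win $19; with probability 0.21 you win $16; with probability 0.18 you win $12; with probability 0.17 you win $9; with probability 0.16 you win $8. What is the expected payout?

E[payout] = 19·0.28 + 16·0.21 + 12·0.18 + 9·0.17 + 8·0.16
 = 5.32 + 3.36 + 2.16 + 1.53 + 1.28
 = 13.65

13.65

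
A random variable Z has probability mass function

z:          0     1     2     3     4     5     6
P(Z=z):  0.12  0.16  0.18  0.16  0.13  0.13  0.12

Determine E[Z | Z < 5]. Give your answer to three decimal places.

2.027

P(Z < 5) = 0.12 + 0.16 + 0.18 + 0.16 + 0.13 = 0.75.
E[Z | Z < 5] = [0·0.12 + 1·0.16 + 2·0.18 + 3·0.16 + 4·0.13] / 0.75
 = 1.52 / 0.75
 = 152/75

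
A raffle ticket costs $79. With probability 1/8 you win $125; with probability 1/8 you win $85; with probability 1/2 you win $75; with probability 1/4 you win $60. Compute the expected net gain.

E[payout] = 125·1/8 + 85·1/8 + 75·1/2 + 60·1/4
 = 125/8 + 85/8 + 75/2 + 15
 = 315/4
Net = 315/4 - 79 = -1/4

-0.25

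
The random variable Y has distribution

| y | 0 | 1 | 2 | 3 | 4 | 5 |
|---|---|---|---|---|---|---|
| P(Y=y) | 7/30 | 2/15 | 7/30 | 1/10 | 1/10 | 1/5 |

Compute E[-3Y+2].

-4.9

E[-3Y+2] = Σ (-3y+2)·P(Y=y)
 = 2·7/30 + (-1)·2/15 + (-4)·7/30 + (-7)·1/10 + (-10)·1/10 + (-13)·1/5
 = 7/15 + (-2/15) + (-14/15) + (-7/10) + (-1) + (-13/5)
 = -49/10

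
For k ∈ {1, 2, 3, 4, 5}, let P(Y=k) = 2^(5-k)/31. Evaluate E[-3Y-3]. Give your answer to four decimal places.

E[-3Y-3] = Σ (-3y-3)·P(Y=y)
 = (-6)·16/31 + (-9)·8/31 + (-12)·4/31 + (-15)·2/31 + (-18)·1/31
 = (-96/31) + (-72/31) + (-48/31) + (-30/31) + (-18/31)
 = -264/31

-8.5161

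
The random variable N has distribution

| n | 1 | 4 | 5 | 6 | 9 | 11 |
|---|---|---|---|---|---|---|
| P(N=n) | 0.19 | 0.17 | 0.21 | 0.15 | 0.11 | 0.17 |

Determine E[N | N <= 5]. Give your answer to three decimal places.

3.368

P(N <= 5) = 0.19 + 0.17 + 0.21 = 0.57.
E[N | N <= 5] = [1·0.19 + 4·0.17 + 5·0.21] / 0.57
 = 1.92 / 0.57
 = 64/19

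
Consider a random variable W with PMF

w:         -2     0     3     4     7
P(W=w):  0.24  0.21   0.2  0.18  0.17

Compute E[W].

2.03

E[W] = Σ w·P(W=w)
 = (-2)·0.24 + 0·0.21 + 3·0.2 + 4·0.18 + 7·0.17
 = (-0.48) + 0 + 0.6 + 0.72 + 1.19
 = 2.03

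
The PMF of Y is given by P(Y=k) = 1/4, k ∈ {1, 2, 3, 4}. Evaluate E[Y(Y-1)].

5

E[Y(Y-1)] = Σ y(y-1)·P(Y=y)
 = 0·1/4 + 2·1/4 + 6·1/4 + 12·1/4
 = 0 + 1/2 + 3/2 + 3
 = 5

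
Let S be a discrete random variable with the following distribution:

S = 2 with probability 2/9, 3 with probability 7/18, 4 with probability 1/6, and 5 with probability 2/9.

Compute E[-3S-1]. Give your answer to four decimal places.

-11.1667

E[-3S-1] = Σ (-3s-1)·P(S=s)
 = (-7)·2/9 + (-10)·7/18 + (-13)·1/6 + (-16)·2/9
 = (-14/9) + (-35/9) + (-13/6) + (-32/9)
 = -67/6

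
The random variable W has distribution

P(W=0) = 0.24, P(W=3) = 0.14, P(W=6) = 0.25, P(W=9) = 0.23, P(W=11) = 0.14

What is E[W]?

E[W] = Σ w·P(W=w)
 = 0·0.24 + 3·0.14 + 6·0.25 + 9·0.23 + 11·0.14
 = 0 + 0.42 + 1.5 + 2.07 + 1.54
 = 5.53

5.53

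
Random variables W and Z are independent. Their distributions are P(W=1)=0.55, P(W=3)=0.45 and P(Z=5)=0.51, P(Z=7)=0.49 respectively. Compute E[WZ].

E[WZ] = Σ_w Σ_z wz · P(W=w)P(Z=z)
 = 5·0.2805 + 7·0.2695 + 15·0.2295 + 21·0.2205
 = 1.4025 + 1.8865 + 3.4425 + 4.6305
 = 11.362

11.362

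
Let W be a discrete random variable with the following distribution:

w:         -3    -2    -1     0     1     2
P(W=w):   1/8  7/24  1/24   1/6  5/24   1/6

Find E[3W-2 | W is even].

-3.2

P(W is even) = 7/24 + 1/6 + 1/6 = 5/8.
E[3W-2 | W is even] = [(-8)·7/24 + (-2)·1/6 + 4·1/6] / (5/8)
 = -2 / (5/8)
 = -16/5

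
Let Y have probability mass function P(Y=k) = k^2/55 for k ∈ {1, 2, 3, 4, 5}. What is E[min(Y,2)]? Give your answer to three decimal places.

1.982

E[min(Y,2)] = Σ min(y,2)·P(Y=y)
 = 1·1/55 + 2·4/55 + 2·9/55 + 2·16/55 + 2·5/11
 = 1/55 + 8/55 + 18/55 + 32/55 + 10/11
 = 109/55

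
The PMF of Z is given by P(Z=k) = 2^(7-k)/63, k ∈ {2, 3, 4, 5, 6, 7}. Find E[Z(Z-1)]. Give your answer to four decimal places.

E[Z(Z-1)] = Σ z(z-1)·P(Z=z)
 = 2·32/63 + 6·16/63 + 12·8/63 + 20·4/63 + 30·2/63 + 42·1/63
 = 64/63 + 32/21 + 32/21 + 80/63 + 20/21 + 2/3
 = 146/21

6.9524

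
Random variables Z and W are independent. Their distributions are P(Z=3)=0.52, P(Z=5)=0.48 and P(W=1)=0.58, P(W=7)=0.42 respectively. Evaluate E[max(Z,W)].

5.2368

E[max(Z,W)] = Σ_z Σ_w max(z,w) · P(Z=z)P(W=w)
 = 3·0.3016 + 7·0.2184 + 5·0.2784 + 7·0.2016
 = 0.9048 + 1.5288 + 1.392 + 1.4112
 = 5.2368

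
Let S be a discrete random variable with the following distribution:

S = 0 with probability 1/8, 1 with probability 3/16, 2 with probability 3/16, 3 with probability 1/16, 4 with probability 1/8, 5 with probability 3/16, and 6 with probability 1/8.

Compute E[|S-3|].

1.8125

E[|S-3|] = Σ |s-3|·P(S=s)
 = 3·1/8 + 2·3/16 + 1·3/16 + 0·1/16 + 1·1/8 + 2·3/16 + 3·1/8
 = 3/8 + 3/8 + 3/16 + 0 + 1/8 + 3/8 + 3/8
 = 29/16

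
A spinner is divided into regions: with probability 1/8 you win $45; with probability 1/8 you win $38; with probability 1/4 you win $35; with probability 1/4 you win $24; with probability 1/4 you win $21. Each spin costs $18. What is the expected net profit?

12.375

E[payout] = 45·1/8 + 38·1/8 + 35·1/4 + 24·1/4 + 21·1/4
 = 45/8 + 19/4 + 35/4 + 6 + 21/4
 = 243/8
Net = 243/8 - 18 = 99/8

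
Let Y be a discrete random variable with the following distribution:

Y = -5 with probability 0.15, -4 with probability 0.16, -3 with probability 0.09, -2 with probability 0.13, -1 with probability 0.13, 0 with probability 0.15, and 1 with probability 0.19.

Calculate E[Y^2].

E[Y^2] = Σ y^2·P(Y=y)
 = 25·0.15 + 16·0.16 + 9·0.09 + 4·0.13 + 1·0.13 + 0·0.15 + 1·0.19
 = 3.75 + 2.56 + 0.81 + 0.52 + 0.13 + 0 + 0.19
 = 7.96

7.96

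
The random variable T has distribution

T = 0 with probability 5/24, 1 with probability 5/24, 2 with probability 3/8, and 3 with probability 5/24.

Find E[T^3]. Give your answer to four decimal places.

8.8333

E[T^3] = Σ t^3·P(T=t)
 = 0·5/24 + 1·5/24 + 8·3/8 + 27·5/24
 = 0 + 5/24 + 3 + 45/8
 = 53/6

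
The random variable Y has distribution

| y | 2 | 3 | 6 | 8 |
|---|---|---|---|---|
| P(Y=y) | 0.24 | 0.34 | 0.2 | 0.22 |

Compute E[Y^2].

E[Y^2] = Σ y^2·P(Y=y)
 = 4·0.24 + 9·0.34 + 36·0.2 + 64·0.22
 = 0.96 + 3.06 + 7.2 + 14.08
 = 25.3

25.3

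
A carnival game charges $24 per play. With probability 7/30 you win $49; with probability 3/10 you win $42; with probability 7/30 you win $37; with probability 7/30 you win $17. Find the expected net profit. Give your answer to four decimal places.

12.6333

E[payout] = 49·7/30 + 42·3/10 + 37·7/30 + 17·7/30
 = 343/30 + 63/5 + 259/30 + 119/30
 = 1099/30
Net = 1099/30 - 24 = 379/30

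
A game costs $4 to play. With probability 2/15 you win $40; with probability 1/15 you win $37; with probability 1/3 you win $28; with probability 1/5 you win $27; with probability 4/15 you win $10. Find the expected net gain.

E[payout] = 40·2/15 + 37·1/15 + 28·1/3 + 27·1/5 + 10·4/15
 = 16/3 + 37/15 + 28/3 + 27/5 + 8/3
 = 126/5
Net = 126/5 - 4 = 106/5

21.2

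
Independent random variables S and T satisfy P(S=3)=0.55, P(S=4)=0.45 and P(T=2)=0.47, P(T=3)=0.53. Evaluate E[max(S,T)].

E[max(S,T)] = Σ_s Σ_t max(s,t) · P(S=s)P(T=t)
 = 3·0.2585 + 3·0.2915 + 4·0.2115 + 4·0.2385
 = 0.7755 + 0.8745 + 0.846 + 0.954
 = 3.45

3.45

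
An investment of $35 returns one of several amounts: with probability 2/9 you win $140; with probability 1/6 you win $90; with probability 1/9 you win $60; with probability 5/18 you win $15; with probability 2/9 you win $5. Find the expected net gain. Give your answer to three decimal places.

E[payout] = 140·2/9 + 90·1/6 + 60·1/9 + 15·5/18 + 5·2/9
 = 280/9 + 15 + 20/3 + 25/6 + 10/9
 = 1045/18
Net = 1045/18 - 35 = 415/18

23.056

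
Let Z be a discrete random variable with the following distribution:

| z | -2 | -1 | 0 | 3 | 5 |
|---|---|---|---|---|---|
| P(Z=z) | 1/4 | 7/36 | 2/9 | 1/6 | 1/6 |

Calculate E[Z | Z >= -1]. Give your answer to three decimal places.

1.519

P(Z >= -1) = 7/36 + 2/9 + 1/6 + 1/6 = 3/4.
E[Z | Z >= -1] = [(-1)·7/36 + 0·2/9 + 3·1/6 + 5·1/6] / (3/4)
 = 41/36 / (3/4)
 = 41/27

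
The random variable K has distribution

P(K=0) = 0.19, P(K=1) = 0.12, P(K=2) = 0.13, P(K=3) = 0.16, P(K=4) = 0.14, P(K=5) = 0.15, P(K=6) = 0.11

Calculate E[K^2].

12.03

E[K^2] = Σ k^2·P(K=k)
 = 0·0.19 + 1·0.12 + 4·0.13 + 9·0.16 + 16·0.14 + 25·0.15 + 36·0.11
 = 0 + 0.12 + 0.52 + 1.44 + 2.24 + 3.75 + 3.96
 = 12.03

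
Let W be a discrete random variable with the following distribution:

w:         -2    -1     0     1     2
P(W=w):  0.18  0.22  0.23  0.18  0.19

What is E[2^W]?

1.505

E[2^W] = Σ 2^w·P(W=w)
 = 0.25·0.18 + 0.5·0.22 + 1·0.23 + 2·0.18 + 4·0.19
 = 0.045 + 0.11 + 0.23 + 0.36 + 0.76
 = 1.505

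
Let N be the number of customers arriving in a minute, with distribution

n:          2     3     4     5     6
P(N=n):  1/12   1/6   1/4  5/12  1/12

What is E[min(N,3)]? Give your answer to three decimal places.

2.917

E[min(N,3)] = Σ min(n,3)·P(N=n)
 = 2·1/12 + 3·1/6 + 3·1/4 + 3·5/12 + 3·1/12
 = 1/6 + 1/2 + 3/4 + 5/4 + 1/4
 = 35/12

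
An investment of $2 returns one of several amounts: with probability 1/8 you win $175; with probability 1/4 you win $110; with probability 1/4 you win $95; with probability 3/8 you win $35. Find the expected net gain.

E[payout] = 175·1/8 + 110·1/4 + 95·1/4 + 35·3/8
 = 175/8 + 55/2 + 95/4 + 105/8
 = 345/4
Net = 345/4 - 2 = 337/4

84.25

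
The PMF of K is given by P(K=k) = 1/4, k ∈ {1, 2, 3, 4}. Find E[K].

2.5

E[K] = Σ k·P(K=k)
 = 1·1/4 + 2·1/4 + 3·1/4 + 4·1/4
 = 1/4 + 1/2 + 3/4 + 1
 = 5/2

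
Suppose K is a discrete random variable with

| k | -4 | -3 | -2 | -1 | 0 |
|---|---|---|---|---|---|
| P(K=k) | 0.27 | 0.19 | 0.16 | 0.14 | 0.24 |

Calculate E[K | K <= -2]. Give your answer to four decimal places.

-3.1774

P(K <= -2) = 0.27 + 0.19 + 0.16 = 0.62.
E[K | K <= -2] = [(-4)·0.27 + (-3)·0.19 + (-2)·0.16] / 0.62
 = -1.97 / 0.62
 = -197/62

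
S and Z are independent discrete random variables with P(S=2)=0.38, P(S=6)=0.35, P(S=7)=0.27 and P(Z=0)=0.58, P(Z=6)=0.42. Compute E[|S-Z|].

3.5068

E[|S-Z|] = Σ_s Σ_z |s-z| · P(S=s)P(Z=z)
 = 2·0.2204 + 4·0.1596 + 6·0.203 + 0·0.147 + 7·0.1566 + 1·0.1134
 = 0.4408 + 0.6384 + 1.218 + 0 + 1.0962 + 0.1134
 = 3.5068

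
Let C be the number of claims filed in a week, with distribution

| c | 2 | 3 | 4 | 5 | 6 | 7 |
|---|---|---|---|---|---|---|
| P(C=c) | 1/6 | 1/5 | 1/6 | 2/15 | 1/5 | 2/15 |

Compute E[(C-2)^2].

E[(C-2)^2] = Σ (c-2)^2·P(C=c)
 = 0·1/6 + 1·1/5 + 4·1/6 + 9·2/15 + 16·1/5 + 25·2/15
 = 0 + 1/5 + 2/3 + 6/5 + 16/5 + 10/3
 = 43/5

8.6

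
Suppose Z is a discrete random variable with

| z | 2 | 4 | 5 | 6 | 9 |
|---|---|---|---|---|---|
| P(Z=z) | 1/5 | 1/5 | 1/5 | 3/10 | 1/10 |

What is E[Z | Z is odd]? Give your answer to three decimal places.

P(Z is odd) = 1/5 + 1/10 = 3/10.
E[Z | Z is odd] = [5·1/5 + 9·1/10] / (3/10)
 = 19/10 / (3/10)
 = 19/3

6.333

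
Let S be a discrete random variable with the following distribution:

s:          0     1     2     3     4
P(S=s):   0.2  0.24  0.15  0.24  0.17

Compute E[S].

E[S] = Σ s·P(S=s)
 = 0·0.2 + 1·0.24 + 2·0.15 + 3·0.24 + 4·0.17
 = 0 + 0.24 + 0.3 + 0.72 + 0.68
 = 1.94

1.94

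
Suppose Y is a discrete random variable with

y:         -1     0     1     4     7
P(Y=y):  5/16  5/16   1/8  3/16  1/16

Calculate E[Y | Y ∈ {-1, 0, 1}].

P(Y ∈ {-1, 0, 1}) = 5/16 + 5/16 + 1/8 = 3/4.
E[Y | Y ∈ {-1, 0, 1}] = [(-1)·5/16 + 0·5/16 + 1·1/8] / (3/4)
 = -3/16 / (3/4)
 = -1/4

-0.25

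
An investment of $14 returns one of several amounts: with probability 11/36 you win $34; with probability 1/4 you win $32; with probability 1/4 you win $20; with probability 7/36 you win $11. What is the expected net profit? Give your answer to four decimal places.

E[payout] = 34·11/36 + 32·1/4 + 20·1/4 + 11·7/36
 = 187/18 + 8 + 5 + 77/36
 = 919/36
Net = 919/36 - 14 = 415/36

11.5278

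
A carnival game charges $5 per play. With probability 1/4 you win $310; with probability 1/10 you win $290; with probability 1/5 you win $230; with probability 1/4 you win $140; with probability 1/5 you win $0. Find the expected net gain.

E[payout] = 310·1/4 + 290·1/10 + 230·1/5 + 140·1/4 + 0·1/5
 = 155/2 + 29 + 46 + 35 + 0
 = 375/2
Net = 375/2 - 5 = 365/2

182.5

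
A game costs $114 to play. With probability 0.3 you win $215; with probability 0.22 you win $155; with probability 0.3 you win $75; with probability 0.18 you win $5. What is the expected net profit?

8

E[payout] = 215·0.3 + 155·0.22 + 75·0.3 + 5·0.18
 = 64.5 + 34.1 + 22.5 + 0.9
 = 122
Net = 122 - 114 = 8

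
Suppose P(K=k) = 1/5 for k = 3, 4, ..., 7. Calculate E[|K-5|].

1.2

E[|K-5|] = Σ |k-5|·P(K=k)
 = 2·1/5 + 1·1/5 + 0·1/5 + 1·1/5 + 2·1/5
 = 2/5 + 1/5 + 0 + 1/5 + 2/5
 = 6/5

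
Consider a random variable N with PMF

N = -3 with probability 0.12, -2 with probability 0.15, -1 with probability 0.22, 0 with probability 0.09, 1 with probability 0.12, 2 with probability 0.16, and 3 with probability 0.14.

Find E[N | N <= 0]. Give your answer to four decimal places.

-1.5172

P(N <= 0) = 0.12 + 0.15 + 0.22 + 0.09 = 0.58.
E[N | N <= 0] = [(-3)·0.12 + (-2)·0.15 + (-1)·0.22 + 0·0.09] / 0.58
 = -0.88 / 0.58
 = -44/29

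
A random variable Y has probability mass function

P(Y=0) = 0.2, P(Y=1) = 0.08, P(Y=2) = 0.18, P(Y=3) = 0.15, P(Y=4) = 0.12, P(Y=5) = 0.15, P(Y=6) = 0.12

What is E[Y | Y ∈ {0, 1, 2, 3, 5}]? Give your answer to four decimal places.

P(Y ∈ {0, 1, 2, 3, 5}) = 0.2 + 0.08 + 0.18 + 0.15 + 0.15 = 0.76.
E[Y | Y ∈ {0, 1, 2, 3, 5}] = [0·0.2 + 1·0.08 + 2·0.18 + 3·0.15 + 5·0.15] / 0.76
 = 1.64 / 0.76
 = 41/19

2.1579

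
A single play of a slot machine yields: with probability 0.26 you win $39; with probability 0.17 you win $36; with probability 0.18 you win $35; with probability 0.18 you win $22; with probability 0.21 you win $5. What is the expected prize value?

E[payout] = 39·0.26 + 36·0.17 + 35·0.18 + 22·0.18 + 5·0.21
 = 10.14 + 6.12 + 6.3 + 3.96 + 1.05
 = 27.57

27.57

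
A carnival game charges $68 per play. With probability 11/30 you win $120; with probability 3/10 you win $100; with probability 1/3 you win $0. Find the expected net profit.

E[payout] = 120·11/30 + 100·3/10 + 0·1/3
 = 44 + 30 + 0
 = 74
Net = 74 - 68 = 6

6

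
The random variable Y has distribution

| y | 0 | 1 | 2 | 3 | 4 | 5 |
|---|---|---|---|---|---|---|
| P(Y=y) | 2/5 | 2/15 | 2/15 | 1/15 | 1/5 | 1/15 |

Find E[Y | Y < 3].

0.6

P(Y < 3) = 2/5 + 2/15 + 2/15 = 2/3.
E[Y | Y < 3] = [0·2/5 + 1·2/15 + 2·2/15] / (2/3)
 = 2/5 / (2/3)
 = 3/5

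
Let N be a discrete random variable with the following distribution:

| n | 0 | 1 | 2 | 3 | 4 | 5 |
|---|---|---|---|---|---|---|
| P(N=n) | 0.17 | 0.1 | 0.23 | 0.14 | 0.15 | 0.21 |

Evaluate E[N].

2.63

E[N] = Σ n·P(N=n)
 = 0·0.17 + 1·0.1 + 2·0.23 + 3·0.14 + 4·0.15 + 5·0.21
 = 0 + 0.1 + 0.46 + 0.42 + 0.6 + 1.05
 = 2.63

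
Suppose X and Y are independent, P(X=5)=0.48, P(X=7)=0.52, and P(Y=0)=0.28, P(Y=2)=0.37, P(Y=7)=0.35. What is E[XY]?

19.2676

E[XY] = Σ_x Σ_y xy · P(X=x)P(Y=y)
 = 0·0.1344 + 10·0.1776 + 35·0.168 + 0·0.1456 + 14·0.1924 + 49·0.182
 = 0 + 1.776 + 5.88 + 0 + 2.6936 + 8.918
 = 19.2676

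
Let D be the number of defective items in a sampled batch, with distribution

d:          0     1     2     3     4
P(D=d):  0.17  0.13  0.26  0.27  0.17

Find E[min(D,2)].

E[min(D,2)] = Σ min(d,2)·P(D=d)
 = 0·0.17 + 1·0.13 + 2·0.26 + 2·0.27 + 2·0.17
 = 0 + 0.13 + 0.52 + 0.54 + 0.34
 = 1.53

1.53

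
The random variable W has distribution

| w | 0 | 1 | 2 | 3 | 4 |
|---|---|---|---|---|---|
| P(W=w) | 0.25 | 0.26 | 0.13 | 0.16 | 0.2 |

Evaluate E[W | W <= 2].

P(W <= 2) = 0.25 + 0.26 + 0.13 = 0.64.
E[W | W <= 2] = [0·0.25 + 1·0.26 + 2·0.13] / 0.64
 = 0.52 / 0.64
 = 13/16

0.8125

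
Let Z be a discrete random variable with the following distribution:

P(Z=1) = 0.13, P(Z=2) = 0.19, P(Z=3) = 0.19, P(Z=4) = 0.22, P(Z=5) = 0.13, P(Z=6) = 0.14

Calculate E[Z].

E[Z] = Σ z·P(Z=z)
 = 1·0.13 + 2·0.19 + 3·0.19 + 4·0.22 + 5·0.13 + 6·0.14
 = 0.13 + 0.38 + 0.57 + 0.88 + 0.65 + 0.84
 = 3.45

3.45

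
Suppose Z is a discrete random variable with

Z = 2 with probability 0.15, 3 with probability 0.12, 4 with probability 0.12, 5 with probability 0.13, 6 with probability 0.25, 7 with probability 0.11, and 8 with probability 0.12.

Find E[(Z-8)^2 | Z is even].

13

P(Z is even) = 0.15 + 0.12 + 0.25 + 0.12 = 0.64.
E[(Z-8)^2 | Z is even] = [36·0.15 + 16·0.12 + 4·0.25 + 0·0.12] / 0.64
 = 8.32 / 0.64
 = 13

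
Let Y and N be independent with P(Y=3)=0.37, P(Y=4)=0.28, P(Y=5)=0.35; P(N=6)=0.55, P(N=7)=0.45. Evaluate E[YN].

25.671

E[YN] = Σ_y Σ_n yn · P(Y=y)P(N=n)
 = 18·0.2035 + 21·0.1665 + 24·0.154 + 28·0.126 + 30·0.1925 + 35·0.1575
 = 3.663 + 3.4965 + 3.696 + 3.528 + 5.775 + 5.5125
 = 25.671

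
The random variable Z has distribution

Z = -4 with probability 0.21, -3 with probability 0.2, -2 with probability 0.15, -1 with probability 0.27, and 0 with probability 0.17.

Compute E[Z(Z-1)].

E[Z(Z-1)] = Σ z(z-1)·P(Z=z)
 = 20·0.21 + 12·0.2 + 6·0.15 + 2·0.27 + 0·0.17
 = 4.2 + 2.4 + 0.9 + 0.54 + 0
 = 8.04

8.04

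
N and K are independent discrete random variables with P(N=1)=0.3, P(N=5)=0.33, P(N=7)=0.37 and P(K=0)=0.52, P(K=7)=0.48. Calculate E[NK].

E[NK] = Σ_n Σ_k nk · P(N=n)P(K=k)
 = 0·0.156 + 7·0.144 + 0·0.1716 + 35·0.1584 + 0·0.1924 + 49·0.1776
 = 0 + 1.008 + 0 + 5.544 + 0 + 8.7024
 = 15.2544

15.2544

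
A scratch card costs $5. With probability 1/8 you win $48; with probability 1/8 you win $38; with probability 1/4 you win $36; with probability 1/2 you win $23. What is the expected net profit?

26.25

E[payout] = 48·1/8 + 38·1/8 + 36·1/4 + 23·1/2
 = 6 + 19/4 + 9 + 23/2
 = 125/4
Net = 125/4 - 5 = 105/4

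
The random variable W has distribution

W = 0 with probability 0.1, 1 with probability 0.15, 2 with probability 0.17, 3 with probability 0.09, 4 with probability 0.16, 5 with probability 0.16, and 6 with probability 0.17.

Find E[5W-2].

14.1

E[5W-2] = Σ (5w-2)·P(W=w)
 = (-2)·0.1 + 3·0.15 + 8·0.17 + 13·0.09 + 18·0.16 + 23·0.16 + 28·0.17
 = (-0.2) + 0.45 + 1.36 + 1.17 + 2.88 + 3.68 + 4.76
 = 14.1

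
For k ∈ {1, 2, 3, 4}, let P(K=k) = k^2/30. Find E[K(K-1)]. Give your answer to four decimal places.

8.4667

E[K(K-1)] = Σ k(k-1)·P(K=k)
 = 0·1/30 + 2·2/15 + 6·3/10 + 12·8/15
 = 0 + 4/15 + 9/5 + 32/5
 = 127/15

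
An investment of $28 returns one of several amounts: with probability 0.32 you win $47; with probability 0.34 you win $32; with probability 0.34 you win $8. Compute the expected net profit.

E[payout] = 47·0.32 + 32·0.34 + 8·0.34
 = 15.04 + 10.88 + 2.72
 = 28.64
Net = 28.64 - 28 = 0.64

0.64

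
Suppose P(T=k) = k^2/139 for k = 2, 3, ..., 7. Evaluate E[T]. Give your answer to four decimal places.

5.6331

E[T] = Σ t·P(T=t)
 = 2·4/139 + 3·9/139 + 4·16/139 + 5·25/139 + 6·36/139 + 7·49/139
 = 8/139 + 27/139 + 64/139 + 125/139 + 216/139 + 343/139
 = 783/139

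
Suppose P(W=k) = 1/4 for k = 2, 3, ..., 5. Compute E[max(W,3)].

3.75

E[max(W,3)] = Σ max(w,3)·P(W=w)
 = 3·1/4 + 3·1/4 + 4·1/4 + 5·1/4
 = 3/4 + 3/4 + 1 + 5/4
 = 15/4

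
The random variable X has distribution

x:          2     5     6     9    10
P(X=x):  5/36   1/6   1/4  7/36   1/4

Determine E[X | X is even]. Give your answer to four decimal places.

6.6957

P(X is even) = 5/36 + 1/4 + 1/4 = 23/36.
E[X | X is even] = [2·5/36 + 6·1/4 + 10·1/4] / (23/36)
 = 77/18 / (23/36)
 = 154/23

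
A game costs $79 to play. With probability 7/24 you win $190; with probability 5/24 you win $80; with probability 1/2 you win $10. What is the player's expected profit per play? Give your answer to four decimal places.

-1.9167

E[payout] = 190·7/24 + 80·5/24 + 10·1/2
 = 665/12 + 50/3 + 5
 = 925/12
Net = 925/12 - 79 = -23/12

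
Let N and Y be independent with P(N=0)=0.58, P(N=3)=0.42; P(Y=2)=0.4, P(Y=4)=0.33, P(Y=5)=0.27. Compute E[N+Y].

4.73

E[N+Y] = Σ_n Σ_y (n+y) · P(N=n)P(Y=y)
 = 2·0.232 + 4·0.1914 + 5·0.1566 + 5·0.168 + 7·0.1386 + 8·0.1134
 = 0.464 + 0.7656 + 0.783 + 0.84 + 0.9702 + 0.9072
 = 4.73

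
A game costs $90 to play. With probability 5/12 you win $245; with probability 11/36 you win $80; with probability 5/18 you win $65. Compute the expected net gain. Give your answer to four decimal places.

54.5833

E[payout] = 245·5/12 + 80·11/36 + 65·5/18
 = 1225/12 + 220/9 + 325/18
 = 1735/12
Net = 1735/12 - 90 = 655/12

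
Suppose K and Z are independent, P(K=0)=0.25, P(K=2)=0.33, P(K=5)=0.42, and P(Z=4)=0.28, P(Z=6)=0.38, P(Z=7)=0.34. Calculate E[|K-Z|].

E[|K-Z|] = Σ_k Σ_z |k-z| · P(K=k)P(Z=z)
 = 4·0.07 + 6·0.095 + 7·0.085 + 2·0.0924 + 4·0.1254 + 5·0.1122 + 1·0.1176 + 1·0.1596 + 2·0.1428
 = 0.28 + 0.57 + 0.595 + 0.1848 + 0.5016 + 0.561 + 0.1176 + 0.1596 + 0.2856
 = 3.2552

3.2552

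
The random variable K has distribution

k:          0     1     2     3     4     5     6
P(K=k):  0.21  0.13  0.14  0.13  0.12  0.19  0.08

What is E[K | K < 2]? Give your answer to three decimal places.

0.382

P(K < 2) = 0.21 + 0.13 = 0.34.
E[K | K < 2] = [0·0.21 + 1·0.13] / 0.34
 = 0.13 / 0.34
 = 13/34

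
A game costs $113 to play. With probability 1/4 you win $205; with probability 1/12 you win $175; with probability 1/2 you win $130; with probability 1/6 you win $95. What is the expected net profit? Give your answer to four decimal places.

33.6667

E[payout] = 205·1/4 + 175·1/12 + 130·1/2 + 95·1/6
 = 205/4 + 175/12 + 65 + 95/6
 = 440/3
Net = 440/3 - 113 = 101/3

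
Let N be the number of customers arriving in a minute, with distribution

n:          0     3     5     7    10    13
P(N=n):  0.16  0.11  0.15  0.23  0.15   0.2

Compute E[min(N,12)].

E[min(N,12)] = Σ min(n,12)·P(N=n)
 = 0·0.16 + 3·0.11 + 5·0.15 + 7·0.23 + 10·0.15 + 12·0.2
 = 0 + 0.33 + 0.75 + 1.61 + 1.5 + 2.4
 = 6.59

6.59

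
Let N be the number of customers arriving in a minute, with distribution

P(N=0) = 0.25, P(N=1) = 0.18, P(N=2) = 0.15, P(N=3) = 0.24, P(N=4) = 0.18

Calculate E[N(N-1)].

3.9

E[N(N-1)] = Σ n(n-1)·P(N=n)
 = 0·0.25 + 0·0.18 + 2·0.15 + 6·0.24 + 12·0.18
 = 0 + 0 + 0.3 + 1.44 + 2.16
 = 3.9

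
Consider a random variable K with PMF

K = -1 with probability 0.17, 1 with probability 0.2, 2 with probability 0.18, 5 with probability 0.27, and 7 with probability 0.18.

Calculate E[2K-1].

E[2K-1] = Σ (2k-1)·P(K=k)
 = (-3)·0.17 + 1·0.2 + 3·0.18 + 9·0.27 + 13·0.18
 = (-0.51) + 0.2 + 0.54 + 2.43 + 2.34
 = 5

5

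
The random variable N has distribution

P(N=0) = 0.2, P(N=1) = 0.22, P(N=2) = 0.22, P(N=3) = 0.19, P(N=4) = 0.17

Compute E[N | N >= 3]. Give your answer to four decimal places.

P(N >= 3) = 0.19 + 0.17 = 0.36.
E[N | N >= 3] = [3·0.19 + 4·0.17] / 0.36
 = 1.25 / 0.36
 = 125/36

3.4722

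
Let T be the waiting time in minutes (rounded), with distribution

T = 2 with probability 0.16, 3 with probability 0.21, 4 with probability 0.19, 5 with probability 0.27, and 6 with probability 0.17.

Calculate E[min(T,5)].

3.91

E[min(T,5)] = Σ min(t,5)·P(T=t)
 = 2·0.16 + 3·0.21 + 4·0.19 + 5·0.27 + 5·0.17
 = 0.32 + 0.63 + 0.76 + 1.35 + 0.85
 = 3.91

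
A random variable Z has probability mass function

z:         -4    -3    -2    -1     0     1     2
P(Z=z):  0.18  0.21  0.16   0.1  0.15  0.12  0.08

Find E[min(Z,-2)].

E[min(Z,-2)] = Σ min(z,-2)·P(Z=z)
 = (-4)·0.18 + (-3)·0.21 + (-2)·0.16 + (-2)·0.1 + (-2)·0.15 + (-2)·0.12 + (-2)·0.08
 = (-0.72) + (-0.63) + (-0.32) + (-0.2) + (-0.3) + (-0.24) + (-0.16)
 = -2.57

-2.57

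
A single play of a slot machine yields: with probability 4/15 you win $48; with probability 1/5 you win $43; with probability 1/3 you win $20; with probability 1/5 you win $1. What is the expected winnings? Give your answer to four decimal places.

28.2667

E[payout] = 48·4/15 + 43·1/5 + 20·1/3 + 1·1/5
 = 64/5 + 43/5 + 20/3 + 1/5
 = 424/15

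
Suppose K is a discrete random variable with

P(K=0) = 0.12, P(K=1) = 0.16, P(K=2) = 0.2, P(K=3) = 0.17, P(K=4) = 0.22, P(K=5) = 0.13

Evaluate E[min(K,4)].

2.47

E[min(K,4)] = Σ min(k,4)·P(K=k)
 = 0·0.12 + 1·0.16 + 2·0.2 + 3·0.17 + 4·0.22 + 4·0.13
 = 0 + 0.16 + 0.4 + 0.51 + 0.88 + 0.52
 = 2.47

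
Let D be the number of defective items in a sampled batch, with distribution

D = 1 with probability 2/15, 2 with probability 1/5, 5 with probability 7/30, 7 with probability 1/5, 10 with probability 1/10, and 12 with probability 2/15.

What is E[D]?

E[D] = Σ d·P(D=d)
 = 1·2/15 + 2·1/5 + 5·7/30 + 7·1/5 + 10·1/10 + 12·2/15
 = 2/15 + 2/5 + 7/6 + 7/5 + 1 + 8/5
 = 57/10

5.7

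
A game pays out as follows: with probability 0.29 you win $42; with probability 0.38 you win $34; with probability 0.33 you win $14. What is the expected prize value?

29.72

E[payout] = 42·0.29 + 34·0.38 + 14·0.33
 = 12.18 + 12.92 + 4.62
 = 29.72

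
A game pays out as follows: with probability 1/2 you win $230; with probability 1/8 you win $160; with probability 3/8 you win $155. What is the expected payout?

E[payout] = 230·1/2 + 160·1/8 + 155·3/8
 = 115 + 20 + 465/8
 = 1545/8

193.125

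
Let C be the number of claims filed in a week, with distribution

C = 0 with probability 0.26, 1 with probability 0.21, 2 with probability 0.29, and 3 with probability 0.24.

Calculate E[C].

E[C] = Σ c·P(C=c)
 = 0·0.26 + 1·0.21 + 2·0.29 + 3·0.24
 = 0 + 0.21 + 0.58 + 0.72
 = 1.51

1.51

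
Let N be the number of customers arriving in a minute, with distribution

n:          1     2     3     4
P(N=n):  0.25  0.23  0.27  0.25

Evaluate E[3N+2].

9.56

E[3N+2] = Σ (3n+2)·P(N=n)
 = 5·0.25 + 8·0.23 + 11·0.27 + 14·0.25
 = 1.25 + 1.84 + 2.97 + 3.5
 = 9.56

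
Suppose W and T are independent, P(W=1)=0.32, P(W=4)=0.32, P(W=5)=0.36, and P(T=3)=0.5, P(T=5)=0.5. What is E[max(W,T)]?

E[max(W,T)] = Σ_w Σ_t max(w,t) · P(W=w)P(T=t)
 = 3·0.16 + 5·0.16 + 4·0.16 + 5·0.16 + 5·0.18 + 5·0.18
 = 0.48 + 0.8 + 0.64 + 0.8 + 0.9 + 0.9
 = 4.52

4.52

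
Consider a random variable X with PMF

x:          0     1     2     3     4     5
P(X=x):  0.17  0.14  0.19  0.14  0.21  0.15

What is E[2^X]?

10.49

E[2^X] = Σ 2^x·P(X=x)
 = 1·0.17 + 2·0.14 + 4·0.19 + 8·0.14 + 16·0.21 + 32·0.15
 = 0.17 + 0.28 + 0.76 + 1.12 + 3.36 + 4.8
 = 10.49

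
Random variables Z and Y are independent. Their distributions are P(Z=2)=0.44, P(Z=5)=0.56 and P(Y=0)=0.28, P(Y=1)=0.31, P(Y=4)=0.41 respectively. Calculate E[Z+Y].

5.63

E[Z+Y] = Σ_z Σ_y (z+y) · P(Z=z)P(Y=y)
 = 2·0.1232 + 3·0.1364 + 6·0.1804 + 5·0.1568 + 6·0.1736 + 9·0.2296
 = 0.2464 + 0.4092 + 1.0824 + 0.784 + 1.0416 + 2.0664
 = 5.63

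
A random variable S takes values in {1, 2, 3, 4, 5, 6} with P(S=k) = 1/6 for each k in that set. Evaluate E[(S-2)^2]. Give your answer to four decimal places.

E[(S-2)^2] = Σ (s-2)^2·P(S=s)
 = 1·1/6 + 0·1/6 + 1·1/6 + 4·1/6 + 9·1/6 + 16·1/6
 = 1/6 + 0 + 1/6 + 2/3 + 3/2 + 8/3
 = 31/6

5.1667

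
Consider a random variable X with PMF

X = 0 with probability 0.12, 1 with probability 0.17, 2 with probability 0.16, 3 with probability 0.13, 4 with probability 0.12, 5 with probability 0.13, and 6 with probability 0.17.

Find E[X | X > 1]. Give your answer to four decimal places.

4.0282

P(X > 1) = 0.16 + 0.13 + 0.12 + 0.13 + 0.17 = 0.71.
E[X | X > 1] = [2·0.16 + 3·0.13 + 4·0.12 + 5·0.13 + 6·0.17] / 0.71
 = 2.86 / 0.71
 = 286/71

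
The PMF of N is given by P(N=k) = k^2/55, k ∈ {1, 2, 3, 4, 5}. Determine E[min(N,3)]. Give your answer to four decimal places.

E[min(N,3)] = Σ min(n,3)·P(N=n)
 = 1·1/55 + 2·4/55 + 3·9/55 + 3·16/55 + 3·5/11
 = 1/55 + 8/55 + 27/55 + 48/55 + 15/11
 = 159/55

2.8909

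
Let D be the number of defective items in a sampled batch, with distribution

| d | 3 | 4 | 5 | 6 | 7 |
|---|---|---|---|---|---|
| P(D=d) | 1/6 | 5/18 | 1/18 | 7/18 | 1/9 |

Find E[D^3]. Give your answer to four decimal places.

E[D^3] = Σ d^3·P(D=d)
 = 27·1/6 + 64·5/18 + 125·1/18 + 216·7/18 + 343·1/9
 = 9/2 + 160/9 + 125/18 + 84 + 343/9
 = 454/3

151.3333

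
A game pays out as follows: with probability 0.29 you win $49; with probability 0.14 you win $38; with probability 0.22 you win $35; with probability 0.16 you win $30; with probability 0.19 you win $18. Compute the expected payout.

35.45

E[payout] = 49·0.29 + 38·0.14 + 35·0.22 + 30·0.16 + 18·0.19
 = 14.21 + 5.32 + 7.7 + 4.8 + 3.42
 = 35.45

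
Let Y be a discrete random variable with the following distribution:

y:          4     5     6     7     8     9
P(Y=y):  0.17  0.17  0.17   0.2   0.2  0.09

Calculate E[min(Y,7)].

5.98

E[min(Y,7)] = Σ min(y,7)·P(Y=y)
 = 4·0.17 + 5·0.17 + 6·0.17 + 7·0.2 + 7·0.2 + 7·0.09
 = 0.68 + 0.85 + 1.02 + 1.4 + 1.4 + 0.63
 = 5.98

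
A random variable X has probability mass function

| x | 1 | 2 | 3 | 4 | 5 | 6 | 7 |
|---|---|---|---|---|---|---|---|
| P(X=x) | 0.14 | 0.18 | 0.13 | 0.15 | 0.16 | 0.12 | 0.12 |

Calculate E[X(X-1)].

E[X(X-1)] = Σ x(x-1)·P(X=x)
 = 0·0.14 + 2·0.18 + 6·0.13 + 12·0.15 + 20·0.16 + 30·0.12 + 42·0.12
 = 0 + 0.36 + 0.78 + 1.8 + 3.2 + 3.6 + 5.04
 = 14.78

14.78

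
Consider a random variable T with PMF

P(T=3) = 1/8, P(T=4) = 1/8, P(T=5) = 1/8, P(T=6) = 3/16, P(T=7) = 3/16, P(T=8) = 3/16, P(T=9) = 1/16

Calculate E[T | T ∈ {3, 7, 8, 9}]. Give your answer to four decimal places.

P(T ∈ {3, 7, 8, 9}) = 1/8 + 3/16 + 3/16 + 1/16 = 9/16.
E[T | T ∈ {3, 7, 8, 9}] = [3·1/8 + 7·3/16 + 8·3/16 + 9·1/16] / (9/16)
 = 15/4 / (9/16)
 = 20/3

6.6667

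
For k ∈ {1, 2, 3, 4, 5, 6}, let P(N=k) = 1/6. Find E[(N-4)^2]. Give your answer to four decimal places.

E[(N-4)^2] = Σ (n-4)^2·P(N=n)
 = 9·1/6 + 4·1/6 + 1·1/6 + 0·1/6 + 1·1/6 + 4·1/6
 = 3/2 + 2/3 + 1/6 + 0 + 1/6 + 2/3
 = 19/6

3.1667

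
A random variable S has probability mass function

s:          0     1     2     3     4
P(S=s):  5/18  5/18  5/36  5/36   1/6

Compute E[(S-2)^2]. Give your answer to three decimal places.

2.194

E[(S-2)^2] = Σ (s-2)^2·P(S=s)
 = 4·5/18 + 1·5/18 + 0·5/36 + 1·5/36 + 4·1/6
 = 10/9 + 5/18 + 0 + 5/36 + 2/3
 = 79/36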